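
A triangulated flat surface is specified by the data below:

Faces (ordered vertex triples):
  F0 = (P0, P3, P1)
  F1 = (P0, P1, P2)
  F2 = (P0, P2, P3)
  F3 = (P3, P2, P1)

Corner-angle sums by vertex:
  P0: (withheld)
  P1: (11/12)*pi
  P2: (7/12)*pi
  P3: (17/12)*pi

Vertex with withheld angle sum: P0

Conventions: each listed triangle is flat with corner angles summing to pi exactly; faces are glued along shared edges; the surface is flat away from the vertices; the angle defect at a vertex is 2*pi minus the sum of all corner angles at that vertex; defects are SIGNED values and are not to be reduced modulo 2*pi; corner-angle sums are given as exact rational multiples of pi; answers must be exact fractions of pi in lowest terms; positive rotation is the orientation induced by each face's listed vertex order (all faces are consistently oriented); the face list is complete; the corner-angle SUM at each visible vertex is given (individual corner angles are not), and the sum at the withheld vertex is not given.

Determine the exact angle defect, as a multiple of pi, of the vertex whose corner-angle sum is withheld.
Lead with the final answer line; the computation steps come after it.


Answer: defect(P0) = (11/12)*pi

V = 4, E = 6, F = 4; chi = V - E + F = 2
Gauss-Bonnet: total defect = 2*pi*chi = 4*pi; visible defects sum to (37/12)*pi


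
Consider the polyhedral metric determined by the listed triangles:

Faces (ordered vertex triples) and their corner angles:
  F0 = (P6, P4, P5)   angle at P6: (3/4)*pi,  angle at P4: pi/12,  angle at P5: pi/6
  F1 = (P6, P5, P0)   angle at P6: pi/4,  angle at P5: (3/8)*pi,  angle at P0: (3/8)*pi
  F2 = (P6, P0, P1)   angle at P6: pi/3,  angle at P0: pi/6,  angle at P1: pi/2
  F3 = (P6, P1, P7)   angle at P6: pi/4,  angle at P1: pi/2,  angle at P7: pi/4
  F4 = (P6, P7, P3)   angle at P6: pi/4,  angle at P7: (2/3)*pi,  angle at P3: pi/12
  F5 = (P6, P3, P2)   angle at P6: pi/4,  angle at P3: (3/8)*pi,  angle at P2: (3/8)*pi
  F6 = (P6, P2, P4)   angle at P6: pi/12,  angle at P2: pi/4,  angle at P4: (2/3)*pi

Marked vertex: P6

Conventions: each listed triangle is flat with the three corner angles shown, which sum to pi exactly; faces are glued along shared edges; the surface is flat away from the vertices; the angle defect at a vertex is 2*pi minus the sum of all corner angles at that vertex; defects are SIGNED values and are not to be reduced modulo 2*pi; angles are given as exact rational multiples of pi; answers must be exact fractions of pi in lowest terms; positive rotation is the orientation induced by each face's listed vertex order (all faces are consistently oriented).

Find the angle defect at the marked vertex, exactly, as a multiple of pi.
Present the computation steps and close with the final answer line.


Sum of corner angles at P6: (13/6)*pi
defect = 2*pi - (13/6)*pi

Answer: defect(P6) = -pi/6


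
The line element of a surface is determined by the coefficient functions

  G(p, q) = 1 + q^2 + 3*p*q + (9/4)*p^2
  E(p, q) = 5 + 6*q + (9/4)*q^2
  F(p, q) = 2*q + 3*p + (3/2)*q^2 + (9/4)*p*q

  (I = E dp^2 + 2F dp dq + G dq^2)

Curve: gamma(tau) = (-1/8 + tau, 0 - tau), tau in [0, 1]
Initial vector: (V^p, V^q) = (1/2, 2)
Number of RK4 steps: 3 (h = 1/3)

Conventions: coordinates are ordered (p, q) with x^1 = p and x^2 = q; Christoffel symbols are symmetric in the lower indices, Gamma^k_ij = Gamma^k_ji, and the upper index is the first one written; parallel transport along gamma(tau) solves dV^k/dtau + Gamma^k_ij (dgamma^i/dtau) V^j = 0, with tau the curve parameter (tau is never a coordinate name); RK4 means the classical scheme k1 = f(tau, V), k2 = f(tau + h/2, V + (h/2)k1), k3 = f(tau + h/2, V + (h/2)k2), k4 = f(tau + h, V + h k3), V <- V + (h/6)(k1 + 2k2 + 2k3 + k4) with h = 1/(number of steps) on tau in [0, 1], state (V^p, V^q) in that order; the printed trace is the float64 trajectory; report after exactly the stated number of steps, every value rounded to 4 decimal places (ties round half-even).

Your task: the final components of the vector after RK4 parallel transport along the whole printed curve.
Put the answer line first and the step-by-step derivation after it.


Answer: V^p = 0.3369, V^q = 1.9771

gamma'(tau) = (1, -1); f(tau, V)^k = -Gamma^k_ij(gamma(tau)) gamma'^i(tau) V^j; h = 1/3; intermediate values shown to 6 dp
curve data and Christoffel symbols at the stage parameters:
  tau = 0.000000: gamma = (-0.125000, 0.000000), gamma' = (1.000000, -1.000000); Gamma_ppp = 0.000000, Gamma_ppq = 0.595811, Gamma_pqq = 0.397207, Gamma_qpp = 0.000000, Gamma_qpq = -0.055857, Gamma_qqq = -0.037238
  tau = 0.166667: gamma = (0.041667, -0.166667), gamma' = (1.000000, -1.000000); Gamma_ppp = 0.000000, Gamma_ppq = 0.644433, Gamma_pqq = 0.429622, Gamma_qpp = 0.000000, Gamma_qpq = -0.038359, Gamma_qqq = -0.025573
  tau = 0.333333: gamma = (0.208333, -0.333333), gamma' = (1.000000, -1.000000); Gamma_ppp = 0.000000, Gamma_ppq = 0.692215, Gamma_pqq = 0.461477, Gamma_qpp = 0.000000, Gamma_qpq = -0.009614, Gamma_qqq = -0.006409
  tau = 0.500000: gamma = (0.375000, -0.500000), gamma' = (1.000000, -1.000000); Gamma_ppp = 0.000000, Gamma_ppq = 0.730594, Gamma_pqq = 0.487062, Gamma_qpp = 0.000000, Gamma_qpq = 0.036530, Gamma_qqq = 0.024353
  tau = 0.666667: gamma = (0.541667, -0.666667), gamma' = (1.000000, -1.000000); Gamma_ppp = 0.000000, Gamma_ppq = 0.742109, Gamma_pqq = 0.494739, Gamma_qpp = 0.000000, Gamma_qpq = 0.108224, Gamma_qqq = 0.072149
  tau = 0.833333: gamma = (0.708333, -0.833333), gamma' = (1.000000, -1.000000); Gamma_ppp = 0.000000, Gamma_ppq = 0.696587, Gamma_pqq = 0.464391, Gamma_qpp = 0.000000, Gamma_qpq = 0.212846, Gamma_qqq = 0.141897
  tau = 1.000000: gamma = (0.875000, -1.000000), gamma' = (1.000000, -1.000000); Gamma_ppp = 0.000000, Gamma_ppq = 0.556522, Gamma_pqq = 0.371014, Gamma_qpp = 0.000000, Gamma_qpq = 0.347826, Gamma_qqq = 0.231884
step 0: V^p = 0.5000, V^q = 2.0000
step 1: k1 = (-0.099302, 0.009310), k2 = (-0.118404, 0.007048), k3 = (-0.120375, 0.007165), k4 = (-0.143695, 0.001996); V <- V + (h/6)(k1 + 2k2 + 2k3 + k4): V^p = 0.4600, V^q = 2.0022
step 2: k1 = (-0.143589, 0.001994), k2 = (-0.169115, -0.008456), k3 = (-0.171799, -0.008590), k4 = (-0.195727, -0.028544); V <- V + (h/6)(k1 + 2k2 + 2k3 + k4): V^p = 0.4032, V^q = 1.9988
step 3: k1 = (-0.195205, -0.028467), k2 = (-0.204792, -0.062575), k3 = (-0.204585, -0.062512), k4 = (-0.180474, -0.112796); V <- V + (h/6)(k1 + 2k2 + 2k3 + k4): V^p = 0.3369, V^q = 1.9771


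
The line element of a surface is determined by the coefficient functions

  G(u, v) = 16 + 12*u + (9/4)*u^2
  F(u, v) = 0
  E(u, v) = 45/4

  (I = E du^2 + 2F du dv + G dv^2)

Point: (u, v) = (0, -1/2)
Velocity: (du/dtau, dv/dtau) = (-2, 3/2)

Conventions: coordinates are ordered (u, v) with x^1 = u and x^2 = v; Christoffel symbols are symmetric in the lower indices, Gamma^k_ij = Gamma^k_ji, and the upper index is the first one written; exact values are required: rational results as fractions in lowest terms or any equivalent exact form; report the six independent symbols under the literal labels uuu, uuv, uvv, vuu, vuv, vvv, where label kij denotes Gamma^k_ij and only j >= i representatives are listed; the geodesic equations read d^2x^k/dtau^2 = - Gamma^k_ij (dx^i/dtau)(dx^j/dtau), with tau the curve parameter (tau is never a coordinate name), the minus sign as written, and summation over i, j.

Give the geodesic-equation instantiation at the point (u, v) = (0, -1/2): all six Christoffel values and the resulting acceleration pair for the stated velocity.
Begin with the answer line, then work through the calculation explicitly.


Answer: Gamma_uuu = 0, Gamma_uuv = 0, Gamma_uvv = -8/15, Gamma_vuu = 0, Gamma_vuv = 3/8, Gamma_vvv = 0; accelerations (d^2u/dtau^2, d^2v/dtau^2) = (6/5, 9/4)

E = 45/4, F = 0, G = 16 at the point
E_u = 0, E_v = 0, F_u = 0, F_v = 0, G_u = 12, G_v = 0
EG - F^2 = 180;  g^inv = (1/180) * [[16, 0], [0, 45/4]]
first-kind symbols [ij,l] = (1/2)(d_i g_jl + d_j g_il - d_l g_ij): [uu,u] = E_u/2 = 0, [uu,v] = F_u - E_v/2 = 0, [uv,u] = E_v/2 = 0, [uv,v] = G_u/2 = 6, [vv,u] = F_v - G_u/2 = -6, [vv,v] = G_v/2 = 0
Gamma^u_ij = (G*[ij,u] - F*[ij,v])/(EG - F^2), Gamma^v_ij = (E*[ij,v] - F*[ij,u])/(EG - F^2)
Gamma_uuu = 0, Gamma_uuv = 0, Gamma_uvv = -8/15, Gamma_vuu = 0, Gamma_vuv = 3/8, Gamma_vvv = 0
d^2u/dtau^2 = -(Gamma_uuu*(-2)^2 + 2*Gamma_uuv*(-2)*(3/2) + Gamma_uvv*(3/2)^2) = 6/5
d^2v/dtau^2 = -(Gamma_vuu*(-2)^2 + 2*Gamma_vuv*(-2)*(3/2) + Gamma_vvv*(3/2)^2) = 9/4


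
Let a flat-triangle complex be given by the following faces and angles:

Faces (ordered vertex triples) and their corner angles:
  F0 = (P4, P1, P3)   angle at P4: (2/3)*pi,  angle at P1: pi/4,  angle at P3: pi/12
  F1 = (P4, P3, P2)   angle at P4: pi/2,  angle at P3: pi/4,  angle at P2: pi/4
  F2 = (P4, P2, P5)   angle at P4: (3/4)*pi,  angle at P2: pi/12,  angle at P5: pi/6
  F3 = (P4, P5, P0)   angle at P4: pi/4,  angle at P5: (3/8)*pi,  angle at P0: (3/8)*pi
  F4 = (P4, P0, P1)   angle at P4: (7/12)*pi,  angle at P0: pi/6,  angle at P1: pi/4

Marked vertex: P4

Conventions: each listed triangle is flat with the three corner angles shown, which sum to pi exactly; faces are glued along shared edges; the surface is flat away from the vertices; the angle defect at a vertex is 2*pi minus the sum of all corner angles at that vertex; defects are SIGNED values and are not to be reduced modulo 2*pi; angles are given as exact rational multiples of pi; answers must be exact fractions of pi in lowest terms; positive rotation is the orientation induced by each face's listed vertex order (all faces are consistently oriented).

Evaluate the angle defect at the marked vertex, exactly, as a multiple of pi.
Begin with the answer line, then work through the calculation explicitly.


Answer: defect(P4) = (-3/4)*pi

Sum of corner angles at P4: (11/4)*pi
defect = 2*pi - (11/4)*pi


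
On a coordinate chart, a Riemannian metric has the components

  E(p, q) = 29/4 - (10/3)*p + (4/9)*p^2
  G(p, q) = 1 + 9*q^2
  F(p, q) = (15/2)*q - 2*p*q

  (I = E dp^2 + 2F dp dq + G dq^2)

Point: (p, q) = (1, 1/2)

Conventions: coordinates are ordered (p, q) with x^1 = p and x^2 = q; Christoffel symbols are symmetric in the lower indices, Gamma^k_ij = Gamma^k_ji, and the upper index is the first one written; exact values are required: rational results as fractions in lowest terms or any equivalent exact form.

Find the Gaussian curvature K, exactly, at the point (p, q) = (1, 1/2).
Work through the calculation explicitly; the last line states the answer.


E = 157/36, F = 11/4, G = 13/4, EG - F^2 = 119/18 at the point
E_p = -22/9, E_q = 0, F_p = -1, F_q = 11/2, G_p = 0, G_q = 9
E_qq = 0, F_pq = -2, G_pp = 0
Using the Brioschi determinant formula for K from the metric derivatives:
M1 = [[-E_qq/2 + F_pq - G_pp/2, E_p/2, F_p - E_q/2], [F_q - G_p/2, E, F], [G_q/2, F, G]] = [[-2, -11/9, -1], [11/2, 157/36, 11/4], [9/2, 11/4, 13/4]]; det M1 = -2
M2 = [[0, E_q/2, G_p/2], [E_q/2, E, F], [G_p/2, F, G]] = [[0, 0, 0], [0, 157/36, 11/4], [0, 11/4, 13/4]]; det M2 = 0
det M1 - det M2 = -2; K = -2 / (119/18)^2 = -648/14161

Answer: K = -648/14161


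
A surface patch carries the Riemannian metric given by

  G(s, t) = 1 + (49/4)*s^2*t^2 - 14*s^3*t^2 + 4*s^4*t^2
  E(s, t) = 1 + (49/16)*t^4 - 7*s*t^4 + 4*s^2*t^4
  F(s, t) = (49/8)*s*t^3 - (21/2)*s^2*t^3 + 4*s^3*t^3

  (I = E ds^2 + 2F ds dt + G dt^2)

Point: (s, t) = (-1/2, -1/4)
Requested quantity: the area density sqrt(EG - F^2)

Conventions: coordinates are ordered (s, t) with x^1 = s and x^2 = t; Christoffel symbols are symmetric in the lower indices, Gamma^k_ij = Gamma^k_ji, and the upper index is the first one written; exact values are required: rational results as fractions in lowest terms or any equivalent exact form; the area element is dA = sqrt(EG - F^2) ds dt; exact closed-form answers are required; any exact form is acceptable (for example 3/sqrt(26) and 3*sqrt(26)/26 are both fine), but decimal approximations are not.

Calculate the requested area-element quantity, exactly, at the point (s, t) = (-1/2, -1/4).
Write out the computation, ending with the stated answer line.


E = 4217/4096, F = 99/1024, G = 337/256; EG - F^2 = 5513/4096

Answer: sqrt(EG - F^2) = sqrt(5513)/64


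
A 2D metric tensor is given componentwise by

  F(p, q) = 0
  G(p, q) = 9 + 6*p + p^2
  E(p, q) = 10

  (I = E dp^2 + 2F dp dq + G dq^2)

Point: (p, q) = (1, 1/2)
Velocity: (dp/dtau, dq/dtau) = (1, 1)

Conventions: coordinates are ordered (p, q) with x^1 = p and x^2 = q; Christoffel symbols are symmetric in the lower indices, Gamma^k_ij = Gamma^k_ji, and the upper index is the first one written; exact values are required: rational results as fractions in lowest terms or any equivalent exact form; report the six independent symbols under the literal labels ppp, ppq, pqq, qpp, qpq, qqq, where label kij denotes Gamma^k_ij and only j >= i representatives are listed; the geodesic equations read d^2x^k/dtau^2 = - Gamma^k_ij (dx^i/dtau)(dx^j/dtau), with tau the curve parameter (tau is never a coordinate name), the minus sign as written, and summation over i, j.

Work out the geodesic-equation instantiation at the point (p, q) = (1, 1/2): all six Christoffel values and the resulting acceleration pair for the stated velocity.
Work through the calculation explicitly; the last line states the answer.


E = 10, F = 0, G = 16 at the point
E_p = 0, E_q = 0, F_p = 0, F_q = 0, G_p = 8, G_q = 0
EG - F^2 = 160;  g^inv = (1/160) * [[16, 0], [0, 10]]
first-kind symbols [ij,l] = (1/2)(d_i g_jl + d_j g_il - d_l g_ij): [pp,p] = E_p/2 = 0, [pp,q] = F_p - E_q/2 = 0, [pq,p] = E_q/2 = 0, [pq,q] = G_p/2 = 4, [qq,p] = F_q - G_p/2 = -4, [qq,q] = G_q/2 = 0
Gamma^p_ij = (G*[ij,p] - F*[ij,q])/(EG - F^2), Gamma^q_ij = (E*[ij,q] - F*[ij,p])/(EG - F^2)
Gamma_ppp = 0, Gamma_ppq = 0, Gamma_pqq = -2/5, Gamma_qpp = 0, Gamma_qpq = 1/4, Gamma_qqq = 0
d^2p/dtau^2 = -(Gamma_ppp*(1)^2 + 2*Gamma_ppq*(1)*(1) + Gamma_pqq*(1)^2) = 2/5
d^2q/dtau^2 = -(Gamma_qpp*(1)^2 + 2*Gamma_qpq*(1)*(1) + Gamma_qqq*(1)^2) = -1/2

Answer: Gamma_ppp = 0, Gamma_ppq = 0, Gamma_pqq = -2/5, Gamma_qpp = 0, Gamma_qpq = 1/4, Gamma_qqq = 0; accelerations (d^2p/dtau^2, d^2q/dtau^2) = (2/5, -1/2)


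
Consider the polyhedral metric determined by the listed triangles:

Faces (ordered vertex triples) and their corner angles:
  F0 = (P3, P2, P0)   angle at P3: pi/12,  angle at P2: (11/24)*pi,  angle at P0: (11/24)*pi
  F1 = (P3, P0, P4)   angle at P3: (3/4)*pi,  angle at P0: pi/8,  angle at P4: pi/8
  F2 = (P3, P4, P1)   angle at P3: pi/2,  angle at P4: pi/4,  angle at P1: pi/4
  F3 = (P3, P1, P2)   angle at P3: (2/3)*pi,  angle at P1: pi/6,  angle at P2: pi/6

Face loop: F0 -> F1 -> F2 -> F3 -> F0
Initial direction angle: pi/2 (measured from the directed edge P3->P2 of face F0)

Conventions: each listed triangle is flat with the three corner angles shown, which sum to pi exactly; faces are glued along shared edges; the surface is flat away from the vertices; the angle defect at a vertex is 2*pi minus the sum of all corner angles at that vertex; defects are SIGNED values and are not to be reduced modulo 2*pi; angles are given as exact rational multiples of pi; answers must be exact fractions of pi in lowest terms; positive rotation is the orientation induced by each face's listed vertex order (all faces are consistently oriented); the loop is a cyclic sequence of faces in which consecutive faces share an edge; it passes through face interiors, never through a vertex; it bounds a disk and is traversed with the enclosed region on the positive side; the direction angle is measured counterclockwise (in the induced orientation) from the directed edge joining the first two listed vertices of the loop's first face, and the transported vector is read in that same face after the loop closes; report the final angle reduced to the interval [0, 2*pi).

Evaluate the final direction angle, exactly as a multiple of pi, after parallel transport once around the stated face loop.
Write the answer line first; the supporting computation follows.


Answer: final direction angle = pi/2

enclosed vertex P3: corner angles sum to 2*pi, defect = 2*pi - 2*pi = 0
final direction = starting direction + enclosed defect total, reduced mod 2*pi (induced orientation)
final angle = pi/2 + 0 = pi/2 (mod 2*pi)


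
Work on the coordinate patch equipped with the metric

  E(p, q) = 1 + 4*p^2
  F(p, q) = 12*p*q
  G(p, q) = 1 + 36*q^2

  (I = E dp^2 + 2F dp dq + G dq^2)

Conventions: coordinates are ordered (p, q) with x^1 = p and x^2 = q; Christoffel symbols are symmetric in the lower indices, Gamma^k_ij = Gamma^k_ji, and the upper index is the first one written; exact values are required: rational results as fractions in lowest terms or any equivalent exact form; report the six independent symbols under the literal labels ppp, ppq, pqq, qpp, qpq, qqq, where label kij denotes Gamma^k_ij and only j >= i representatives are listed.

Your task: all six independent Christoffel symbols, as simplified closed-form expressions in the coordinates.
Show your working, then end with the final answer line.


E = 1 + 4*p^2; F = 12*p*q; G = 1 + 36*q^2
Gamma^k_ij = (1/2) g^{kl} (d_i g_jl + d_j g_il - d_l g_ij), with g^inv = (1/(EG-F^2)) [[G, -F], [-F, E]]
first partials: E_p = 8*p, E_q = 0, F_p = 12*q, F_q = 12*p, G_p = 0, G_q = 72*q
D = EG - F^2 = 1 + 36*q^2 + 4*p^2
expanded: Gamma^p_pp = (G E_p - 2F F_p + F E_q)/(2D), Gamma^p_pq = (G E_q - F G_p)/(2D), Gamma^p_qq = (2G F_q - G G_p - F G_q)/(2D), Gamma^q_pp = (2E F_p - E E_q - F E_p)/(2D), Gamma^q_pq = (E G_p - F E_q)/(2D), Gamma^q_qq = (E G_q - 2F F_q + F G_p)/(2D); substitute and cancel common factors

Answer: Gamma_ppp = 4*p/(4*p^2 + 36*q^2 + 1), Gamma_ppq = 0, Gamma_pqq = 12*p/(4*p^2 + 36*q^2 + 1), Gamma_qpp = 12*q/(4*p^2 + 36*q^2 + 1), Gamma_qpq = 0, Gamma_qqq = 36*q/(4*p^2 + 36*q^2 + 1)


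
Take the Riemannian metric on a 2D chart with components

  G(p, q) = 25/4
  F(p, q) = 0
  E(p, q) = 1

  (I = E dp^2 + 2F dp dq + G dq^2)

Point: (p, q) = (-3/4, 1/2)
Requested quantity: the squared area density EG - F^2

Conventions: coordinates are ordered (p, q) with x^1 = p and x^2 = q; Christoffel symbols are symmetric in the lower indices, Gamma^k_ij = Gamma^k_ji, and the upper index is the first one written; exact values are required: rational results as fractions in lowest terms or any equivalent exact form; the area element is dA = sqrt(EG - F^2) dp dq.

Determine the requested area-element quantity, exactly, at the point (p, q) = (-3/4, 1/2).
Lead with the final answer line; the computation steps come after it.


Answer: EG - F^2 = 25/4

E = 1, F = 0, G = 25/4; EG - F^2 = 25/4


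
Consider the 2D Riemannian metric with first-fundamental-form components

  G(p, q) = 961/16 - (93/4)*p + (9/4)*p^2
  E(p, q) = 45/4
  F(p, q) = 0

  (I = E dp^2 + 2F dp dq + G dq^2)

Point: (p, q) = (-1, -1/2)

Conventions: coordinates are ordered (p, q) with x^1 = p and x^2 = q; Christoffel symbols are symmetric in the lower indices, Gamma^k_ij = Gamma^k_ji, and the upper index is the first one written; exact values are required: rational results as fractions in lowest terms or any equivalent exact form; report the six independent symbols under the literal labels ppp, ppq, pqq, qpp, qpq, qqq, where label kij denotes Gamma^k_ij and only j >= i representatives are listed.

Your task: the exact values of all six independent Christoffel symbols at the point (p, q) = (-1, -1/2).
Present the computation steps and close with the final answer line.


E = 45/4, F = 0, G = 1369/16 at the point
E_p = 0, E_q = 0, F_p = 0, F_q = 0, G_p = -111/4, G_q = 0
EG - F^2 = 61605/64;  g^inv = (64/61605) * [[1369/16, 0], [0, 45/4]]
first-kind symbols [ij,l] = (1/2)(d_i g_jl + d_j g_il - d_l g_ij): [pp,p] = E_p/2 = 0, [pp,q] = F_p - E_q/2 = 0, [pq,p] = E_q/2 = 0, [pq,q] = G_p/2 = -111/8, [qq,p] = F_q - G_p/2 = 111/8, [qq,q] = G_q/2 = 0
Gamma^p_ij = (G*[ij,p] - F*[ij,q])/(EG - F^2), Gamma^q_ij = (E*[ij,q] - F*[ij,p])/(EG - F^2)

Answer: Gamma_ppp = 0, Gamma_ppq = 0, Gamma_pqq = 37/30, Gamma_qpp = 0, Gamma_qpq = -6/37, Gamma_qqq = 0


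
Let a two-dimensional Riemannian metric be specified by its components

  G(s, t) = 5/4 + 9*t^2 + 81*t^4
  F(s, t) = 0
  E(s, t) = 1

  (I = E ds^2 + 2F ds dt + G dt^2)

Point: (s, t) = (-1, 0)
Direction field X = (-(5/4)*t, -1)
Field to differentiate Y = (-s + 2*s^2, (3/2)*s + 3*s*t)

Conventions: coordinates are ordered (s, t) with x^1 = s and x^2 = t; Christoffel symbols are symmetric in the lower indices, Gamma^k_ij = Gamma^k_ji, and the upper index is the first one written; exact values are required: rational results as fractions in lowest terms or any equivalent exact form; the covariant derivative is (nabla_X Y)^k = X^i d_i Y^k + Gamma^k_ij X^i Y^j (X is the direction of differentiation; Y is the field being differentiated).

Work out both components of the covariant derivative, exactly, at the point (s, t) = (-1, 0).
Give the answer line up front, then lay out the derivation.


Answer: (nabla_X Y)^s = 0, (nabla_X Y)^t = 3

E = 1, F = 0, G = 5/4 at the point
E_s = 0, E_t = 0, F_s = 0, F_t = 0, G_s = 0, G_t = 0
EG - F^2 = 5/4;  g^inv = (4/5) * [[5/4, 0], [0, 1]]
first-kind symbols [ij,l] = (1/2)(d_i g_jl + d_j g_il - d_l g_ij): [ss,s] = E_s/2 = 0, [ss,t] = F_s - E_t/2 = 0, [st,s] = E_t/2 = 0, [st,t] = G_s/2 = 0, [tt,s] = F_t - G_s/2 = 0, [tt,t] = G_t/2 = 0
Gamma^s_ij = (G*[ij,s] - F*[ij,t])/(EG - F^2), Gamma^t_ij = (E*[ij,t] - F*[ij,s])/(EG - F^2)
Gamma_sss = 0, Gamma_sst = 0, Gamma_stt = 0, Gamma_tss = 0, Gamma_tst = 0, Gamma_ttt = 0
X = (0, -1), Y = (3, -3/2) at the point


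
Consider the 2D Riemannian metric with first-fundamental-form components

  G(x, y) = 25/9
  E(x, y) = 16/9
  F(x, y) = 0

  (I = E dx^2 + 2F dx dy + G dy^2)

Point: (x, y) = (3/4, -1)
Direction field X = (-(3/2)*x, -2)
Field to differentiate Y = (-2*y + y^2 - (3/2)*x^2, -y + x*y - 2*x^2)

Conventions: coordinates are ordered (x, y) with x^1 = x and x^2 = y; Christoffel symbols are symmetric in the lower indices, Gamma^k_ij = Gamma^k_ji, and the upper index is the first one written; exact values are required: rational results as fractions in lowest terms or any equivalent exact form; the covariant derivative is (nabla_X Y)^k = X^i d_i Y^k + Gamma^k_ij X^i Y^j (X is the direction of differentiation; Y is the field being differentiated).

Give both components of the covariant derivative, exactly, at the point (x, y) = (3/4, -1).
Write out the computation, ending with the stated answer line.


E = 16/9, F = 0, G = 25/9 at the point
E_x = 0, E_y = 0, F_x = 0, F_y = 0, G_x = 0, G_y = 0
EG - F^2 = 400/81;  g^inv = (81/400) * [[25/9, 0], [0, 16/9]]
first-kind symbols [ij,l] = (1/2)(d_i g_jl + d_j g_il - d_l g_ij): [xx,x] = E_x/2 = 0, [xx,y] = F_x - E_y/2 = 0, [xy,x] = E_y/2 = 0, [xy,y] = G_x/2 = 0, [yy,x] = F_y - G_x/2 = 0, [yy,y] = G_y/2 = 0
Gamma^x_ij = (G*[ij,x] - F*[ij,y])/(EG - F^2), Gamma^y_ij = (E*[ij,y] - F*[ij,x])/(EG - F^2)
Gamma_xxx = 0, Gamma_xxy = 0, Gamma_xyy = 0, Gamma_yxx = 0, Gamma_yxy = 0, Gamma_yyy = 0
X = (-9/8, -2), Y = (69/32, -7/8) at the point

Answer: (nabla_X Y)^x = 337/32, (nabla_X Y)^y = 5


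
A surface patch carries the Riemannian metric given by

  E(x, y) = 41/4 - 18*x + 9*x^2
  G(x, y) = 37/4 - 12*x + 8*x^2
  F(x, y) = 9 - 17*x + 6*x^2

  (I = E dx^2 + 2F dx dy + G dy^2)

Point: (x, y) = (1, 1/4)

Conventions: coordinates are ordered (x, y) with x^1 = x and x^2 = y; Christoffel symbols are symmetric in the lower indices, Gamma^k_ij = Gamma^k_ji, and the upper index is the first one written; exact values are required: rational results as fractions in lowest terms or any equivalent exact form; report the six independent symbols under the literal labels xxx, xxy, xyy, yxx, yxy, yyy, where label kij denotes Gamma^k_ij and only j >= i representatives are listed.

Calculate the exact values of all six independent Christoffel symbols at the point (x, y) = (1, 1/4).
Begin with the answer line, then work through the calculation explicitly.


Answer: Gamma_xxx = -160/41, Gamma_xxy = 64/41, Gamma_xyy = -168/41, Gamma_yxx = -100/41, Gamma_yxy = 40/41, Gamma_yyy = -64/41

E = 5/4, F = -2, G = 21/4 at the point
E_x = 0, E_y = 0, F_x = -5, F_y = 0, G_x = 4, G_y = 0
EG - F^2 = 41/16;  g^inv = (16/41) * [[21/4, 2], [2, 5/4]]
first-kind symbols [ij,l] = (1/2)(d_i g_jl + d_j g_il - d_l g_ij): [xx,x] = E_x/2 = 0, [xx,y] = F_x - E_y/2 = -5, [xy,x] = E_y/2 = 0, [xy,y] = G_x/2 = 2, [yy,x] = F_y - G_x/2 = -2, [yy,y] = G_y/2 = 0
Gamma^x_ij = (G*[ij,x] - F*[ij,y])/(EG - F^2), Gamma^y_ij = (E*[ij,y] - F*[ij,x])/(EG - F^2)


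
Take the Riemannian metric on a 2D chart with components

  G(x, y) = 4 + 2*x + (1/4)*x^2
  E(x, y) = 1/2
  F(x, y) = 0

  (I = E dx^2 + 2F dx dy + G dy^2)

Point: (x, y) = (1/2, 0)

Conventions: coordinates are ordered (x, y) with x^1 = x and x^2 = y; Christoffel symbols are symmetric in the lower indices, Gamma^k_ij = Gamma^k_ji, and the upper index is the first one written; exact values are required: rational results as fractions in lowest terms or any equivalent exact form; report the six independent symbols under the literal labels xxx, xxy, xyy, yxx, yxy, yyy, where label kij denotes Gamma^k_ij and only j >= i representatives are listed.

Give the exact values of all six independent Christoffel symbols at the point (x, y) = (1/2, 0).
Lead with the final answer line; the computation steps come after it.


Answer: Gamma_xxx = 0, Gamma_xxy = 0, Gamma_xyy = -9/4, Gamma_yxx = 0, Gamma_yxy = 2/9, Gamma_yyy = 0

E = 1/2, F = 0, G = 81/16 at the point
E_x = 0, E_y = 0, F_x = 0, F_y = 0, G_x = 9/4, G_y = 0
EG - F^2 = 81/32;  g^inv = (32/81) * [[81/16, 0], [0, 1/2]]
first-kind symbols [ij,l] = (1/2)(d_i g_jl + d_j g_il - d_l g_ij): [xx,x] = E_x/2 = 0, [xx,y] = F_x - E_y/2 = 0, [xy,x] = E_y/2 = 0, [xy,y] = G_x/2 = 9/8, [yy,x] = F_y - G_x/2 = -9/8, [yy,y] = G_y/2 = 0
Gamma^x_ij = (G*[ij,x] - F*[ij,y])/(EG - F^2), Gamma^y_ij = (E*[ij,y] - F*[ij,x])/(EG - F^2)


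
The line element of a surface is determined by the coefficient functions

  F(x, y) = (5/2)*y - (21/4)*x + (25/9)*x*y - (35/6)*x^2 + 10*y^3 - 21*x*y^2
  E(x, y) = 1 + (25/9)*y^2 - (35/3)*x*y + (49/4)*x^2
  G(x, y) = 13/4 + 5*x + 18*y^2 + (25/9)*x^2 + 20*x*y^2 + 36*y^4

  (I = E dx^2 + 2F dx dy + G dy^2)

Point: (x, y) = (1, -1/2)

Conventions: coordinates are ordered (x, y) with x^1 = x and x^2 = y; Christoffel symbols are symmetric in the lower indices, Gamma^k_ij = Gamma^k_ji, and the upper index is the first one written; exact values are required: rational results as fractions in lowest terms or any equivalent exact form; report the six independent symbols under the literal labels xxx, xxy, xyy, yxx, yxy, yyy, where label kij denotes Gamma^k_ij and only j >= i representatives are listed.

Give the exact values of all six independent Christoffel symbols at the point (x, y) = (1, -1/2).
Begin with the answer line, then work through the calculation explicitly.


Answer: Gamma_xxx = 273/748, Gamma_xxy = -65/374, Gamma_xyy = 117/187, Gamma_yxx = -147/374, Gamma_yxy = 35/187, Gamma_yyy = -126/187

E = 178/9, F = -182/9, G = 205/9 at the point
E_x = 91/3, E_y = -130/9, F_x = -212/9, F_y = 304/9, G_x = 140/9, G_y = -56
EG - F^2 = 374/9;  g^inv = (9/374) * [[205/9, 182/9], [182/9, 178/9]]
first-kind symbols [ij,l] = (1/2)(d_i g_jl + d_j g_il - d_l g_ij): [xx,x] = E_x/2 = 91/6, [xx,y] = F_x - E_y/2 = -49/3, [xy,x] = E_y/2 = -65/9, [xy,y] = G_x/2 = 70/9, [yy,x] = F_y - G_x/2 = 26, [yy,y] = G_y/2 = -28
Gamma^x_ij = (G*[ij,x] - F*[ij,y])/(EG - F^2), Gamma^y_ij = (E*[ij,y] - F*[ij,x])/(EG - F^2)


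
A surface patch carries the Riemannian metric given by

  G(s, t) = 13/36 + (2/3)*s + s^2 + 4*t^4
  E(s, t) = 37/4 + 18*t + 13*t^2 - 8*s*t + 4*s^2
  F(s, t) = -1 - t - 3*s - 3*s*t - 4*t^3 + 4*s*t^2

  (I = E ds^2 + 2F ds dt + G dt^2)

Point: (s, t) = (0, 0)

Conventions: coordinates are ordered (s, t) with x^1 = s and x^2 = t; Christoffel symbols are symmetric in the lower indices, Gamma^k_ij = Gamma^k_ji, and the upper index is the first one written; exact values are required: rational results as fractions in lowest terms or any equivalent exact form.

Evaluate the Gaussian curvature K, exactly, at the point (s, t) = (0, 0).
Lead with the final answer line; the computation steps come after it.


Answer: K = -404496/113569

E = 37/4, F = -1, G = 13/36, EG - F^2 = 337/144 at the point
E_s = 0, E_t = 18, F_s = -3, F_t = -1, G_s = 2/3, G_t = 0
E_tt = 26, F_st = -3, G_ss = 2
K follows from Brioschi's formula, (det M1 - det M2)/(EG - F^2)^2.
M1 = [[-E_tt/2 + F_st - G_ss/2, E_s/2, F_s - E_t/2], [F_t - G_s/2, E, F], [G_t/2, F, G]] = [[-17, 0, -12], [-4/3, 37/4, -1], [0, -1, 13/36]]; det M1 = -8033/144
M2 = [[0, E_t/2, G_s/2], [E_t/2, E, F], [G_s/2, F, G]] = [[0, 9, 1/3], [9, 37/4, -1], [1/3, -1, 13/36]]; det M2 = -653/18
det M1 - det M2 = -2809/144; K = -2809/144 / (337/144)^2 = -404496/113569


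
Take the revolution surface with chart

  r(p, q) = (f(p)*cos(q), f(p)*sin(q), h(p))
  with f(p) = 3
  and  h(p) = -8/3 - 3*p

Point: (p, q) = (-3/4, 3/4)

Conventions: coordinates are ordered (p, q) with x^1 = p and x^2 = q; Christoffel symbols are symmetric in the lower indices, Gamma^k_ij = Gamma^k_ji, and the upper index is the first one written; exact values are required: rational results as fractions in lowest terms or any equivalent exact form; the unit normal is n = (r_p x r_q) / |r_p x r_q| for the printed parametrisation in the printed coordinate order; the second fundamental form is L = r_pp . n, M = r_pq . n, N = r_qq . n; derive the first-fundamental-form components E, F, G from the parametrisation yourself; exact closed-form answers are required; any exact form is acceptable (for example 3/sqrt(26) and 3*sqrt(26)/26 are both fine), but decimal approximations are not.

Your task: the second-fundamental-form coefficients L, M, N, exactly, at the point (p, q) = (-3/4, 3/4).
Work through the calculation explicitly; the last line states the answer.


f = 3, f' = 0, f'' = 0, h' = -3, h'' = 0
E = 9, F = 0, G = 9; answer radicand W^2 = 9
unnormalised second-form numerators: l = 0, m = 0, n = -9; L = l/sqrt(9), and similarly M = m/sqrt(W^2), N = n/sqrt(W^2)

Answer: L = 0, M = 0, N = -3


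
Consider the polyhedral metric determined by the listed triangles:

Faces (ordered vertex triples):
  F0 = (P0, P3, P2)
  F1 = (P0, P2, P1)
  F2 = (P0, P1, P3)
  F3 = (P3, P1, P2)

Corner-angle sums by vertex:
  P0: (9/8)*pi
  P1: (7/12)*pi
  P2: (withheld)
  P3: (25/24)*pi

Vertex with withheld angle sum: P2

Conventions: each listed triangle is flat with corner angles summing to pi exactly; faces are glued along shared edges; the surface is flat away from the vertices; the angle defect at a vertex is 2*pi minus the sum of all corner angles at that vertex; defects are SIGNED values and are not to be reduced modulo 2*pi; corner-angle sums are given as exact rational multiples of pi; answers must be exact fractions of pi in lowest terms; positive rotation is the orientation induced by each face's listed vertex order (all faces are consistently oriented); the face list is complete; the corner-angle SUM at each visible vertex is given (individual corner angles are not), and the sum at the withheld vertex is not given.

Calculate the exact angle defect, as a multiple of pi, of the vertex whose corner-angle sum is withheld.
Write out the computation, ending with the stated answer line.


V = 4, E = 6, F = 4; chi = V - E + F = 2
Gauss-Bonnet: total defect = 2*pi*chi = 4*pi; visible defects sum to (13/4)*pi

Answer: defect(P2) = (3/4)*pi


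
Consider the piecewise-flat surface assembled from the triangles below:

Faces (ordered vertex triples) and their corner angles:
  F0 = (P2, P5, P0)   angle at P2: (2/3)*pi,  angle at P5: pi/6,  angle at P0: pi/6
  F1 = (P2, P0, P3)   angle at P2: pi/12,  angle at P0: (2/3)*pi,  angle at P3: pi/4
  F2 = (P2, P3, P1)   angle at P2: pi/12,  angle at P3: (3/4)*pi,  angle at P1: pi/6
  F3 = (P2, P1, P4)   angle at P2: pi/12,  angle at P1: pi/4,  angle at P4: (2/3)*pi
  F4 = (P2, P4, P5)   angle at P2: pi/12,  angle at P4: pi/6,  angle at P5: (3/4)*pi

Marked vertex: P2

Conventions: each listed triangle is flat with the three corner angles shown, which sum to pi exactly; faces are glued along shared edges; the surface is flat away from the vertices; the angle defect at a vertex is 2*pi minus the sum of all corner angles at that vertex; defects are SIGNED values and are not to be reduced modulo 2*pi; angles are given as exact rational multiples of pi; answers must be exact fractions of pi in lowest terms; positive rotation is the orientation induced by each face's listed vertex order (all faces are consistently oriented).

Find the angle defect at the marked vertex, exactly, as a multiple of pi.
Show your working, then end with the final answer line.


Sum of corner angles at P2: pi
defect = 2*pi - pi

Answer: defect(P2) = pi


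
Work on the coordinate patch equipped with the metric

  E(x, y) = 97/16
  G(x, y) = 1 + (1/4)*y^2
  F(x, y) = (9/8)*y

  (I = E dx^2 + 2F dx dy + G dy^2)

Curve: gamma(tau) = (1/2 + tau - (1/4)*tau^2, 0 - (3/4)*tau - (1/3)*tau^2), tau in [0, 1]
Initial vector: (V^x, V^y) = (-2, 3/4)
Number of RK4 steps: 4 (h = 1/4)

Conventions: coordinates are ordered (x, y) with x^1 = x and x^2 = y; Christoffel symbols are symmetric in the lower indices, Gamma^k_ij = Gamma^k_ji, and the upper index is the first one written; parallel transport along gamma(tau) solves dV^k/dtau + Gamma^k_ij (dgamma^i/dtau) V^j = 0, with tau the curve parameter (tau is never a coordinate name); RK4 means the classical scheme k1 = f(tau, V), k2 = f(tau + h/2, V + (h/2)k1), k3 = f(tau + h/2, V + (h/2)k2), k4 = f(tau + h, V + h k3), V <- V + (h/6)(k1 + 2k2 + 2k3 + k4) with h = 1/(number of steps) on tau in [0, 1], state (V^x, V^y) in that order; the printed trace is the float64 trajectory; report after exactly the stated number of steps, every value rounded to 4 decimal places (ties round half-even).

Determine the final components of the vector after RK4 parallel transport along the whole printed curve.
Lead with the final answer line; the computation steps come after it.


Answer: V^x = -1.8527, V^y = 0.7325

gamma'(tau) = (1 - (1/2)*tau, -3/4 - (2/3)*tau); f(tau, V)^k = -Gamma^k_ij(gamma(tau)) gamma'^i(tau) V^j; h = 1/4; intermediate values shown to 6 dp
curve data and Christoffel symbols at the stage parameters:
  tau = 0.000000: gamma = (0.500000, 0.000000), gamma' = (1.000000, -0.750000); Gamma_xxx = 0.000000, Gamma_xxy = 0.000000, Gamma_xyy = 0.185567, Gamma_yxx = 0.000000, Gamma_yxy = 0.000000, Gamma_yyy = 0.000000
  tau = 0.125000: gamma = (0.621094, -0.098958), gamma' = (0.937500, -0.833333); Gamma_xxx = 0.000000, Gamma_xxy = 0.000000, Gamma_xyy = 0.185492, Gamma_yxx = 0.000000, Gamma_yxy = 0.000000, Gamma_yyy = -0.004079
  tau = 0.250000: gamma = (0.734375, -0.208333), gamma' = (0.875000, -0.916667); Gamma_xxx = 0.000000, Gamma_xxy = 0.000000, Gamma_xyy = 0.185235, Gamma_yxx = 0.000000, Gamma_yxy = 0.000000, Gamma_yyy = -0.008576
  tau = 0.375000: gamma = (0.839844, -0.328125), gamma' = (0.812500, -1.000000); Gamma_xxx = 0.000000, Gamma_xxy = 0.000000, Gamma_xyy = 0.184747, Gamma_yxx = 0.000000, Gamma_yxy = 0.000000, Gamma_yyy = -0.013471
  tau = 0.500000: gamma = (0.937500, -0.458333), gamma' = (0.750000, -1.083333); Gamma_xxx = 0.000000, Gamma_xxy = 0.000000, Gamma_xyy = 0.183973, Gamma_yxx = 0.000000, Gamma_yxy = 0.000000, Gamma_yyy = -0.018738
  tau = 0.625000: gamma = (1.027344, -0.598958), gamma' = (0.687500, -1.166667); Gamma_xxx = 0.000000, Gamma_xxy = 0.000000, Gamma_xyy = 0.182862, Gamma_yxx = 0.000000, Gamma_yxy = 0.000000, Gamma_yyy = -0.024339
  tau = 0.750000: gamma = (1.109375, -0.750000), gamma' = (0.625000, -1.250000); Gamma_xxx = 0.000000, Gamma_xxy = 0.000000, Gamma_xyy = 0.181360, Gamma_yxx = 0.000000, Gamma_yxy = 0.000000, Gamma_yyy = -0.030227
  tau = 0.875000: gamma = (1.183594, -0.911458), gamma' = (0.562500, -1.333333); Gamma_xxx = 0.000000, Gamma_xxy = 0.000000, Gamma_xyy = 0.179420, Gamma_yxx = 0.000000, Gamma_yxy = 0.000000, Gamma_yyy = -0.036341
  tau = 1.000000: gamma = (1.250000, -1.083333), gamma' = (0.500000, -1.416667); Gamma_xxx = 0.000000, Gamma_xxy = 0.000000, Gamma_xyy = 0.177001, Gamma_yxx = 0.000000, Gamma_yxy = 0.000000, Gamma_yyy = -0.042611
step 0: V^x = -2.0000, V^y = 0.7500
step 1: k1 = (0.104381, 0.000000), k2 = (0.115933, -0.002549), k3 = (0.115883, -0.002548), k4 = (0.127241, -0.005891); V <- V + (h/6)(k1 + 2k2 + 2k3 + k4): V^x = -1.9710, V^y = 0.7493
step 2: k1 = (0.127236, -0.005891), k2 = (0.138300, -0.010084), k3 = (0.138203, -0.010077), k4 = (0.148843, -0.015160); V <- V + (h/6)(k1 + 2k2 + 2k3 + k4): V^x = -1.9365, V^y = 0.7468
step 3: k1 = (0.148835, -0.015159), k2 = (0.158911, -0.021151), k3 = (0.158751, -0.021130), k4 = (0.168096, -0.028016); V <- V + (h/6)(k1 + 2k2 + 2k3 + k4): V^x = -1.8968, V^y = 0.7415
step 4: k1 = (0.168087, -0.028014), k2 = (0.176537, -0.035757), k3 = (0.176306, -0.035710), k4 = (0.183681, -0.044219); V <- V + (h/6)(k1 + 2k2 + 2k3 + k4): V^x = -1.8527, V^y = 0.7325


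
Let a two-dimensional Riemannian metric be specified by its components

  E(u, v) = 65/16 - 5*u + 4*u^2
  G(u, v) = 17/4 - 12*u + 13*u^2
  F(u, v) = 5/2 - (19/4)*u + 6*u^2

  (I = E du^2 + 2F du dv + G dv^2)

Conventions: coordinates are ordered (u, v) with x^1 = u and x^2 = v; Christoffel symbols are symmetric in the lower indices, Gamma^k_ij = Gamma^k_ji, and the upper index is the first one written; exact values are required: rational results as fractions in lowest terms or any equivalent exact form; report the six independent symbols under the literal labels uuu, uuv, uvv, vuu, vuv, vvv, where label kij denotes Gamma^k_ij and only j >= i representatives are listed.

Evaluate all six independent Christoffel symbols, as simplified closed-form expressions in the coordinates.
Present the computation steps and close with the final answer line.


E = 65/16 - 5*u + 4*u^2; F = 5/2 - (19/4)*u + 6*u^2; G = 17/4 - 12*u + 13*u^2
Gamma^k_ij = (1/2) g^{kl} (d_i g_jl + d_j g_il - d_l g_ij), with g^inv = (1/(EG-F^2)) [[G, -F], [-F, E]]
first partials: E_u = -5 + 8*u, E_v = 0, F_u = -19/4 + 12*u, F_v = 0, G_u = -12 + 26*u, G_v = 0
D = EG - F^2 = 705/64 - (185/4)*u + (309/4)*u^2 - 56*u^3 + 16*u^4
expanded: Gamma^u_uu = (G E_u - 2F F_u + F E_v)/(2D), Gamma^u_uv = (G E_v - F G_u)/(2D), Gamma^u_vv = (2G F_v - G G_u - F G_v)/(2D), Gamma^v_uu = (2E F_u - E E_v - F E_u)/(2D), Gamma^v_uv = (E G_u - F E_v)/(2D), Gamma^v_vv = (E G_v - 2F F_v + F G_u)/(2D); substitute and cancel common factors

Answer: Gamma_uuu = (-1280*u^3 + 320*u^2 - 356*u + 80)/(1024*u^4 - 3584*u^3 + 4944*u^2 - 2960*u + 705), Gamma_uuv = (-4992*u^3 + 6256*u^2 - 3904*u + 960)/(1024*u^4 - 3584*u^3 + 4944*u^2 - 2960*u + 705), Gamma_uvv = (-10816*u^3 + 14976*u^2 - 8144*u + 1632)/(1024*u^4 - 3584*u^3 + 4944*u^2 - 2960*u + 705), Gamma_vuu = (1536*u^3 - 2880*u^2 + 3240*u - 835)/(1024*u^4 - 3584*u^3 + 4944*u^2 - 2960*u + 705), Gamma_vuv = (3328*u^3 - 5696*u^2 + 5300*u - 1560)/(1024*u^4 - 3584*u^3 + 4944*u^2 - 2960*u + 705), Gamma_vvv = (4992*u^3 - 6256*u^2 + 3904*u - 960)/(1024*u^4 - 3584*u^3 + 4944*u^2 - 2960*u + 705)


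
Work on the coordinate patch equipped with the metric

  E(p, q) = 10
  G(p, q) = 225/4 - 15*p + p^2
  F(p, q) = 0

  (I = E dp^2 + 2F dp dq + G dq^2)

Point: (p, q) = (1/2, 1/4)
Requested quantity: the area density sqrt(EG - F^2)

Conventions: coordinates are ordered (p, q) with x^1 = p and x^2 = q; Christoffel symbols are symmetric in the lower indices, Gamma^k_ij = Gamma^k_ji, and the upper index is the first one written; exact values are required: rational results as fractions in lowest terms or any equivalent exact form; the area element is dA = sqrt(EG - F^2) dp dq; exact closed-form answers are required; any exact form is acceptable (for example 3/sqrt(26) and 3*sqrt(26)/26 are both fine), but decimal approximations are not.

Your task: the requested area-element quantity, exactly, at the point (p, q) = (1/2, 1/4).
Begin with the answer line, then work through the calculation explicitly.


Answer: sqrt(EG - F^2) = 7*sqrt(10)

E = 10, F = 0, G = 49; EG - F^2 = 490


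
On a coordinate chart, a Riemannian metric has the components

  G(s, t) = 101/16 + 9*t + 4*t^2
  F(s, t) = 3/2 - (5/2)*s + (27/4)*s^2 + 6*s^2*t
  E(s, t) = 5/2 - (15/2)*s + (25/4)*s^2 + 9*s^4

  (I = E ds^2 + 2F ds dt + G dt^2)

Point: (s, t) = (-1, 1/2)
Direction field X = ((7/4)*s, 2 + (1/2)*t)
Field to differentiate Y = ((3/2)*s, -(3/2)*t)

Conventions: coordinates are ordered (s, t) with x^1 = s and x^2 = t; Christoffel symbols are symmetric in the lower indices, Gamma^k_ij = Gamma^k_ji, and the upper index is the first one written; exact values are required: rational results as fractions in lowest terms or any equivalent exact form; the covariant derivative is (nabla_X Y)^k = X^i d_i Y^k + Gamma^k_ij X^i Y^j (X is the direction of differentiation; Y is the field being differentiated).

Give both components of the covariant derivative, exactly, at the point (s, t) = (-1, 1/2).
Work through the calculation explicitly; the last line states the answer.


E = 101/4, F = 55/4, G = 189/16 at the point
E_s = -56, E_t = 0, F_s = -22, F_t = 6, G_s = 0, G_t = 13
EG - F^2 = 6989/64;  g^inv = (64/6989) * [[189/16, -55/4], [-55/4, 101/4]]
first-kind symbols [ij,l] = (1/2)(d_i g_jl + d_j g_il - d_l g_ij): [ss,s] = E_s/2 = -28, [ss,t] = F_s - E_t/2 = -22, [st,s] = E_t/2 = 0, [st,t] = G_s/2 = 0, [tt,s] = F_t - G_s/2 = 6, [tt,t] = G_t/2 = 13/2
Gamma^s_ij = (G*[ij,s] - F*[ij,t])/(EG - F^2), Gamma^t_ij = (E*[ij,t] - F*[ij,s])/(EG - F^2)
Gamma_sss = -1808/6989, Gamma_sst = 0, Gamma_stt = -1184/6989, Gamma_tss = -10912/6989, Gamma_tst = 0, Gamma_ttt = 5224/6989
X = (-7/4, 9/4), Y = (-3/2, -3/4) at the point

Answer: (nabla_X Y)^s = -168753/55912, (nabla_X Y)^t = -488379/55912
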